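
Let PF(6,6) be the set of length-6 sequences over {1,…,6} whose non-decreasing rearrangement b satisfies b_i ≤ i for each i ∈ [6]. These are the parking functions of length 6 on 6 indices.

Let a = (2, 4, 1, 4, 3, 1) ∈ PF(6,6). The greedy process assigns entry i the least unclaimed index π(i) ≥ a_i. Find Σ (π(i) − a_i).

6

Σπ = 21 ({1..6} each once); Σa = 2+4+1+4+3+1 = 15; disp = 21−15 = 6.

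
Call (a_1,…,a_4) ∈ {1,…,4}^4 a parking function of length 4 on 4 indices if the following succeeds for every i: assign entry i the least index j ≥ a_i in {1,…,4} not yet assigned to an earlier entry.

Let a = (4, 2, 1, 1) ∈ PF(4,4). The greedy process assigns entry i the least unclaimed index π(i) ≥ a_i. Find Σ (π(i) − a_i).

2

Σπ = 10 ({1..4} each once); Σa = 4+2+1+1 = 8; disp = 10−8 = 2.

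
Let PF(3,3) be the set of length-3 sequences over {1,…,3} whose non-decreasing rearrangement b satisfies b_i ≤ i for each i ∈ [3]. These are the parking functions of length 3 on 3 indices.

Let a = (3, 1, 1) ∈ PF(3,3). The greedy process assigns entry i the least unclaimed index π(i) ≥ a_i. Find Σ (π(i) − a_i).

Σπ = 3·4/2 = 6 (π permutes [3]); Σa = 3+1+1 = 5; disp = 6−5 = 1.

1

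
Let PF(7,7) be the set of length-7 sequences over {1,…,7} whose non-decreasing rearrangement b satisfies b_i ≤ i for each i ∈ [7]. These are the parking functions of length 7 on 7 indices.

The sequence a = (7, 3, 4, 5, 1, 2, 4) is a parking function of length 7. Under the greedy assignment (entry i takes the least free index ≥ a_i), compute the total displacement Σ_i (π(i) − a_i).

2

Σπ = 7·8/2 = 28 (π permutes [7]); Σa = 7+3+4+5+1+2+4 = 26; disp = 28−26 = 2.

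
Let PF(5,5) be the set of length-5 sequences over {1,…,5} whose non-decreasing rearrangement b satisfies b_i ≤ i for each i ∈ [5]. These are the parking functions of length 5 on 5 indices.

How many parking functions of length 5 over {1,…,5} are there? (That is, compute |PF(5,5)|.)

|PF| = 1·6^4 = 1 · 1296 = 1296
Example (2,3,4,1,4) → sorted (1,2,3,4,4): b_i ≤ i ∀i, a PF.

1296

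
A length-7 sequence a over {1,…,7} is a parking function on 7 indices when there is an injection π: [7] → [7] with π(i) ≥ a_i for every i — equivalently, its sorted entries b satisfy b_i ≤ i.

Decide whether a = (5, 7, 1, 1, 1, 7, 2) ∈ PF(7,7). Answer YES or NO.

Rearranged: b = (1, 1, 1, 2, 5, 7, 7).
  b_1=1 ≤ 1
  b_2=1 ≤ 2
  b_3=1 ≤ 3
  b_4=2 ≤ 4
  b_5=5 ≤ 5
  b_6=7 > 6
  fails at i=6 ⇒ NO

NO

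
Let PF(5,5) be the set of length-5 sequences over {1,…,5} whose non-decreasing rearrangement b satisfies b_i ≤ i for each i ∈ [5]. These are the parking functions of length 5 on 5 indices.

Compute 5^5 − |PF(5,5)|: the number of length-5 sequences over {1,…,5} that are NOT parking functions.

1829

#PF = (5−5+1)·(5+1)^(5−1) = 1 · 1296 = 1296 (Pollak)
Check (5,5,4,4,5) → sorted (4,4,5,5,5): b_1=4>1, not a PF.
5^5 − 1296 = 3125 − 1296 = 1829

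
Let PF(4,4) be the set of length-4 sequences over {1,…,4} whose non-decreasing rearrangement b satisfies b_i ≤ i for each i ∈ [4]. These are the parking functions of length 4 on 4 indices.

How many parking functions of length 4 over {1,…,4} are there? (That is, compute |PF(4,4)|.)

125

|PF| = (5−4)·5^(4−1) = 1·125 = 125 (Pollak)
One tuple (1,3,2,4) → sorted (1,2,3,4): b_i ≤ i ∀i, a PF.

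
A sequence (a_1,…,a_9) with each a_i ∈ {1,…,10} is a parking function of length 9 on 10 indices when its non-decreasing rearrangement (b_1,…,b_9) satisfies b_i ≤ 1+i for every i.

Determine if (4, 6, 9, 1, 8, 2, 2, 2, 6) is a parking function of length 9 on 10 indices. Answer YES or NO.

Sorted: b = (1, 2, 2, 2, 4, 6, 6, 8, 9).
  b_1=1 ≤ 2
  b_2=2 ≤ 3
  b_3=2 ≤ 4
  b_4=2 ≤ 5
  b_5=4 ≤ 6
  b_6=6 ≤ 7
  b_7=6 ≤ 8
  b_8=8 ≤ 9
  b_9=9 ≤ 10
All bounds hold ⇒ YES

YES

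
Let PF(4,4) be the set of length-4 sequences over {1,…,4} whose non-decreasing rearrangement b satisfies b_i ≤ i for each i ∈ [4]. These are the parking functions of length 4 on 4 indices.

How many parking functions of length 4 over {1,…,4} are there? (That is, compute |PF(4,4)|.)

125

|PF(4,4)| = (4−4+1)·(4+1)^(4−1) = 1×125 = 125 (Konheim–Weiss)
One tuple (2,2,1,1) → sorted (1,1,2,2): b_i ≤ i ∀i, a PF.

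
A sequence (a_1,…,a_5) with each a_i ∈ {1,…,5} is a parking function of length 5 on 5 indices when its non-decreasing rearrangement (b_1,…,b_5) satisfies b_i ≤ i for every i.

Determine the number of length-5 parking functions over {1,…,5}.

1296

|PF| = 1·6^4 = 1·1296 = 1296 [KW]
Example (4,4,1,1,3) → sorted (1,1,3,4,4): b_i ≤ i ∀i, a PF.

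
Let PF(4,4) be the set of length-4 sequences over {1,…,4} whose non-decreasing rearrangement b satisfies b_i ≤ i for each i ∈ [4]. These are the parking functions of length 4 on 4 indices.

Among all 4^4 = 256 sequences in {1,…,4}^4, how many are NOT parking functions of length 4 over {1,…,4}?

Count = (4−4+1)·(4+1)^(4−1) = 1 · 125 = 125 (Konheim–Weiss)
Check (3,4,3,3) → sorted (3,3,3,4): b_1=3>1, not a PF.
4^4 − 125 = 256 − 125 = 131

131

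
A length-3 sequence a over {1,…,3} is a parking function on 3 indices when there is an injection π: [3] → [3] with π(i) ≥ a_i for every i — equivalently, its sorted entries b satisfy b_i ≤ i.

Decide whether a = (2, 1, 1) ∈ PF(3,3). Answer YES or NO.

YES

Sorted: b = (1, 1, 2).
  b_1=1 ≤ 1
  b_2=1 ≤ 2
  b_3=2 ≤ 3
All bounds hold ⇒ YES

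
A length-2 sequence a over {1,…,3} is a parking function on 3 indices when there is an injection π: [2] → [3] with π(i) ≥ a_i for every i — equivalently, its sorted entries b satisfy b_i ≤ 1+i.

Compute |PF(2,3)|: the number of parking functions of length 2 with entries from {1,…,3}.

Count = (3−2+1)·(3+1)^(2−1) = 2×4 = 8 [KW]
E.g. (1,2) → sorted (1,2): b_i ≤ 1+i ∀i, a PF.

8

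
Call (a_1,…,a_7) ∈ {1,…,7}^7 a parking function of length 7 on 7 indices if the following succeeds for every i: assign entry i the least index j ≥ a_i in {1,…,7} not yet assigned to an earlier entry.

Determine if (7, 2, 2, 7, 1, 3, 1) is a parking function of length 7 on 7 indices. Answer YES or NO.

Rearranged: b = (1, 1, 2, 2, 3, 7, 7).
  b_1=1 ≤ 1
  b_2=1 ≤ 2
  b_3=2 ≤ 3
  b_4=2 ≤ 4
  b_5=3 ≤ 5
  b_6=7 > 6
  fails at i=6 ⇒ NO

NO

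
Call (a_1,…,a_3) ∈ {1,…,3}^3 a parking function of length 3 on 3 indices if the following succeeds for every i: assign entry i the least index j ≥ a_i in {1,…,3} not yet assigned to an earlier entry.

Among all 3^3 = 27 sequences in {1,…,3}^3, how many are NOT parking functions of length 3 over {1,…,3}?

|PF| = (4−3)·4^(3−1) = 1·16 = 16 (Konheim–Weiss)
One tuple (3,2,3) → sorted (2,3,3): b_1=2>1, not a PF.
So 27 − 16 = 11 fail.

11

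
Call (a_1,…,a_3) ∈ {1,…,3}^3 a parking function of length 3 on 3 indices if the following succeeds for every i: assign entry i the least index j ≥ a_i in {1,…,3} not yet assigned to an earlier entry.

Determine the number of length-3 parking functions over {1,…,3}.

#PF = (3+1−3)·(3+1)^{3−1} = 1·16 = 16 (Konheim–Weiss)
Example (1,3,2) → sorted (1,2,3): b_i ≤ i ∀i, a PF.

16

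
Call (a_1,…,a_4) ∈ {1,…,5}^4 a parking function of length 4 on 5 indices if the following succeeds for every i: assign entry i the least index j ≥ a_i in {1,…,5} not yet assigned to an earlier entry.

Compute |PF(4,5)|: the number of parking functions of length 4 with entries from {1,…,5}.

432

Count = (5+1−4)·(5+1)^{4−1} = 2×216 = 432 (Konheim–Weiss)
Check (2,3,2,2) → sorted (2,2,2,3): b_i ≤ 1+i ∀i, a PF.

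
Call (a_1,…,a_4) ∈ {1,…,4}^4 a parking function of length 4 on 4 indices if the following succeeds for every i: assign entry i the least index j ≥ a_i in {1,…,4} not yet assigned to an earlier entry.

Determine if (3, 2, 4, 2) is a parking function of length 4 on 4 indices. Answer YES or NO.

NO

Rearranged: b = (2, 2, 3, 4).
  b_1=2 > 1
  fails at i=1 ⇒ NO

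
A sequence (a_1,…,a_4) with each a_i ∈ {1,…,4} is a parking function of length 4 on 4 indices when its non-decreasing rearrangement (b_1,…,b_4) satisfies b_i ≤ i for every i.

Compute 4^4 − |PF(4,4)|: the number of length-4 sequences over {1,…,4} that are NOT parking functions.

131

|PF(4,4)| = 1·5^3 = 1·125 = 125
E.g. (3,3,3,2) → sorted (2,3,3,3): b_1=2>1, not a PF.
Total 256; non-PF = 256−125 = 131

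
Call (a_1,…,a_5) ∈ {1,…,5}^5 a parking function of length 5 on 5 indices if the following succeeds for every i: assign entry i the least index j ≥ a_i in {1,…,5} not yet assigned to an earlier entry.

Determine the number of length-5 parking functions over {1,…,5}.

1296

#PF = (5−5+1)·(5+1)^(5−1) = 1×1296 = 1296 (Konheim–Weiss)
Check (4,1,2,5,3) → sorted (1,2,3,4,5): b_i ≤ i ∀i, a PF.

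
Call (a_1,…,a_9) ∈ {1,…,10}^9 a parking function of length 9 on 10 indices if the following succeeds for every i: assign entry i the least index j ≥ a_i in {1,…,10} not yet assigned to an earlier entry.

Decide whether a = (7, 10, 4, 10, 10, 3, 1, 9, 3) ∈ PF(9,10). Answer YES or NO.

Sorted: b = (1, 3, 3, 4, 7, 9, 10, 10, 10).
  b_1=1 ≤ 2
  b_2=3 ≤ 3
  b_3=3 ≤ 4
  b_4=4 ≤ 5
  b_5=7 > 6
  fails at i=5 ⇒ NO

NO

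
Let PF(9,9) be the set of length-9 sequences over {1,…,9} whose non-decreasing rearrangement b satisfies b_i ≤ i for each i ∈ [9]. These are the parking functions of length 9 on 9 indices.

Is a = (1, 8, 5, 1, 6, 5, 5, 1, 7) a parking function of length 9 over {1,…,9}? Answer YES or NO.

NO

Order a: b = (1, 1, 1, 5, 5, 5, 6, 7, 8).
  b_1=1 ≤ 1
  b_2=1 ≤ 2
  b_3=1 ≤ 3
  b_4=5 > 4
  fails at i=4 ⇒ NO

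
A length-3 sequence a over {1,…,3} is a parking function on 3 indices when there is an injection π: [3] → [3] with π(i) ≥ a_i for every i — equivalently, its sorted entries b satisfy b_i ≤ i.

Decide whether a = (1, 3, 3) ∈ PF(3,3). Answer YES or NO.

Rearranged: b = (1, 3, 3).
  b_1=1 ≤ 1
  b_2=3 > 2
  fails at i=2 ⇒ NO

NO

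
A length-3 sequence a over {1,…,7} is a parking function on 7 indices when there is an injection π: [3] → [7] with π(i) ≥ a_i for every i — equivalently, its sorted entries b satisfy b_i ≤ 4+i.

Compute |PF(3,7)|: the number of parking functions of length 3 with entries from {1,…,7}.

|PF(3,7)| = 5·8^2 = 5 · 64 = 320 [KW]
Example (2,7,6) → sorted (2,6,7): b_i ≤ 4+i ∀i, a PF.

320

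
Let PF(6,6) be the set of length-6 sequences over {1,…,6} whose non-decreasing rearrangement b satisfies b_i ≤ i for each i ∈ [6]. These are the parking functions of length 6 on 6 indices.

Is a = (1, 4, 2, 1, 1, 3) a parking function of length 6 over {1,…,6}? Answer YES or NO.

YES

Order a: b = (1, 1, 1, 2, 3, 4).
  b_1=1 ≤ 1
  b_2=1 ≤ 2
  b_3=1 ≤ 3
  b_4=2 ≤ 4
  b_5=3 ≤ 5
  b_6=4 ≤ 6
All bounds hold ⇒ YES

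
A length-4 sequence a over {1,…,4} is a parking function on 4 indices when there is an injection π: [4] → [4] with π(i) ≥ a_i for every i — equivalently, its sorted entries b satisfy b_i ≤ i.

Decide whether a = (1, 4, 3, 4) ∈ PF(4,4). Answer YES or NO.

Rearranged: b = (1, 3, 4, 4).
  b_1=1 ≤ 1
  b_2=3 > 2
  fails at i=2 ⇒ NO

NO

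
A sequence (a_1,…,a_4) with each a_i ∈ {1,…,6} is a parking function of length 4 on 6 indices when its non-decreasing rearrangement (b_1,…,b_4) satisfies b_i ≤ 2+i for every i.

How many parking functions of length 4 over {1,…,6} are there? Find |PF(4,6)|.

1029

#PF = (6+1−4)·(6+1)^{4−1} = 3 · 343 = 1029 (Pollak)
One tuple (2,6,4,5) → sorted (2,4,5,6): b_i ≤ 2+i ∀i, a PF.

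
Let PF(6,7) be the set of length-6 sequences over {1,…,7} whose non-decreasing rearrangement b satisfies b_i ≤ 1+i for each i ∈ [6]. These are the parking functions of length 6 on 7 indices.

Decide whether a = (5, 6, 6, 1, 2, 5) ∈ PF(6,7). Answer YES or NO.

Rearranged: b = (1, 2, 5, 5, 6, 6).
  b_1=1 ≤ 2
  b_2=2 ≤ 3
  b_3=5 > 4
  fails at i=3 ⇒ NO

NO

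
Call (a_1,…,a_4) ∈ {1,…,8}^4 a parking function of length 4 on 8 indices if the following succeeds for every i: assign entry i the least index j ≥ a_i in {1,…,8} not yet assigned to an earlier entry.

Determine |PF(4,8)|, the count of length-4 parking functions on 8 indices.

3645

#PF = 5·9^3 = 5 · 729 = 3645
One tuple (7,4,1,5) → sorted (1,4,5,7): b_i ≤ 4+i ∀i, a PF.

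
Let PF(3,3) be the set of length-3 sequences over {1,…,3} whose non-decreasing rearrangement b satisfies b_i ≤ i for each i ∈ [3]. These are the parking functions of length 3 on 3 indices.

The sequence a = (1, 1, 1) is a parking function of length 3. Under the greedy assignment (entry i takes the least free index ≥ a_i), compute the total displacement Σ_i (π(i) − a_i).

Σπ = 6 ({1..3} each once); Σa = 1+1+1 = 3; disp = 6−3 = 3.

3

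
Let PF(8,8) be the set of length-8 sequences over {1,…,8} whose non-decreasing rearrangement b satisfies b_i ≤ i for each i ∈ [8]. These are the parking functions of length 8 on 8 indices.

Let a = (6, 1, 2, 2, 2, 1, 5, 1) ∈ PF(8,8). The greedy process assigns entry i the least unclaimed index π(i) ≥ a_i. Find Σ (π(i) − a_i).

16

Σπ = 8·9/2 = 36 (π permutes [8]); Σa = 6+1+2+2+2+1+5+1 = 20; disp = 36−20 = 16.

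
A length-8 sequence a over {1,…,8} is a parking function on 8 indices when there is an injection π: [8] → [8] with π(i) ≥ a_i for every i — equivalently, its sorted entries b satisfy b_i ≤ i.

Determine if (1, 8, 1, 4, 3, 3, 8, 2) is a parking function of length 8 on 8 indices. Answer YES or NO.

NO

Rearranged: b = (1, 1, 2, 3, 3, 4, 8, 8).
  b_1=1 ≤ 1
  b_2=1 ≤ 2
  b_3=2 ≤ 3
  b_4=3 ≤ 4
  b_5=3 ≤ 5
  b_6=4 ≤ 6
  b_7=8 > 7
  fails at i=7 ⇒ NO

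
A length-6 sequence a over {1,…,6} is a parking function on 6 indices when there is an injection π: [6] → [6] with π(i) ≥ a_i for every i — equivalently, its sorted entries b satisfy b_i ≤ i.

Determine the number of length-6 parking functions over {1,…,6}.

16807

|PF| = 1·7^5 = 1×16807 = 16807
Check (5,1,1,1,5,3) → sorted (1,1,1,3,5,5): b_i ≤ i ∀i, a PF.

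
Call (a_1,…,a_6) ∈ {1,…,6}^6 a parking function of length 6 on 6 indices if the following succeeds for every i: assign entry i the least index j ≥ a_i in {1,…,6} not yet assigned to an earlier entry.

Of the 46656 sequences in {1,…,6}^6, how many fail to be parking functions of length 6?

29849

|PF(6,6)| = 1·7^5 = 1 · 16807 = 16807 (Konheim–Weiss)
Check (3,6,6,5,5,6) → sorted (3,5,5,6,6,6): b_1=3>1, not a PF.
Total 46656; non-PF = 46656−16807 = 29849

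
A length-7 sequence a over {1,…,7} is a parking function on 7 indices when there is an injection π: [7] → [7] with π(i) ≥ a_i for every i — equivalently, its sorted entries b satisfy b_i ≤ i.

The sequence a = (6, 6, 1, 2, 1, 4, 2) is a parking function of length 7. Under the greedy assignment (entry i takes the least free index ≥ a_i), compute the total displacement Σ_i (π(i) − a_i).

Σπ(i) = 1+…+7 = 28; Σa = 6+6+1+2+1+4+2 = 22; disp = 28−22 = 6.

6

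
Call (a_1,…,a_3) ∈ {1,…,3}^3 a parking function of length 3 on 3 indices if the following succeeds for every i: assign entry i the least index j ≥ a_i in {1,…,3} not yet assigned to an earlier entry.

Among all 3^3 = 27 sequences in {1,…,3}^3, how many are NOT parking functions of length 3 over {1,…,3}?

Count = (3+1−3)·(3+1)^{3−1} = 1 · 16 = 16 [KW]
One tuple (3,1,3) → sorted (1,3,3): b_2=3>2, not a PF.
So 27 − 16 = 11 fail.

11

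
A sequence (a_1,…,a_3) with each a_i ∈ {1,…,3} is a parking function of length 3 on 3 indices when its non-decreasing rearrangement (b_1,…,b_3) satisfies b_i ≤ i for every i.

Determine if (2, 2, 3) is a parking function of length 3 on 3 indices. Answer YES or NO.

Sorted: b = (2, 2, 3).
  b_1=2 > 1
  fails at i=1 ⇒ NO

NO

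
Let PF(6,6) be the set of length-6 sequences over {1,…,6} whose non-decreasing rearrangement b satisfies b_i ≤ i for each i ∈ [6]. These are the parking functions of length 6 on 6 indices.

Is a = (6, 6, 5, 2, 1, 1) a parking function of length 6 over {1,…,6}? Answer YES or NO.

NO

Order a: b = (1, 1, 2, 5, 6, 6).
  b_1=1 ≤ 1
  b_2=1 ≤ 2
  b_3=2 ≤ 3
  b_4=5 > 4
  fails at i=4 ⇒ NO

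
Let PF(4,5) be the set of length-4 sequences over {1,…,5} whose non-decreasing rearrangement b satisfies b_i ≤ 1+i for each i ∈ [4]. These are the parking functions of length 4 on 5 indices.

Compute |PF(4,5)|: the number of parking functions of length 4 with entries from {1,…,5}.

432

#PF = (6−4)·6^(4−1) = 2 · 216 = 432
Example (2,3,3,1) → sorted (1,2,3,3): b_i ≤ 1+i ∀i, a PF.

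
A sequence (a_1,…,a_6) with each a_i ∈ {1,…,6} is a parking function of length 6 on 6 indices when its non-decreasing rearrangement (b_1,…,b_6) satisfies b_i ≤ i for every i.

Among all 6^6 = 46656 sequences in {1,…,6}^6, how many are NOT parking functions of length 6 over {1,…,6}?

29849

|PF| = (6−6+1)·(6+1)^(6−1) = 1 · 16807 = 16807 (Pollak)
E.g. (2,3,6,5,5,3) → sorted (2,3,3,5,5,6): b_1=2>1, not a PF.
Total 46656; non-PF = 46656−16807 = 29849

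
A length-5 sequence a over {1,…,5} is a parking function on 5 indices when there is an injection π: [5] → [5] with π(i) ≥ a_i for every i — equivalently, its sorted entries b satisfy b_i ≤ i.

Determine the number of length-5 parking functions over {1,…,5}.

1296

|PF| = 1·6^4 = 1×1296 = 1296
One tuple (4,3,2,1,5) → sorted (1,2,3,4,5): b_i ≤ i ∀i, a PF.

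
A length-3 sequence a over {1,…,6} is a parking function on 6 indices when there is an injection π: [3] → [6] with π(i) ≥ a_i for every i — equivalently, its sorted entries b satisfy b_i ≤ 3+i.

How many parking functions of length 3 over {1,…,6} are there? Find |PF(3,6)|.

|PF| = (7−3)·7^(3−1) = 4×49 = 196 (Pollak)
E.g. (6,2,1) → sorted (1,2,6): b_i ≤ 3+i ∀i, a PF.

196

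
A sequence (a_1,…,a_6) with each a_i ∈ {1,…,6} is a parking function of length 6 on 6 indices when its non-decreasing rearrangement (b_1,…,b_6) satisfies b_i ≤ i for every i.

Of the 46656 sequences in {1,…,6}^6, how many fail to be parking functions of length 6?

|PF| = (6−6+1)·(6+1)^(6−1) = 1×16807 = 16807 [KW]
Check (6,1,5,5,6,3) → sorted (1,3,5,5,6,6): b_2=3>2, not a PF.
Total 46656; non-PF = 46656−16807 = 29849

29849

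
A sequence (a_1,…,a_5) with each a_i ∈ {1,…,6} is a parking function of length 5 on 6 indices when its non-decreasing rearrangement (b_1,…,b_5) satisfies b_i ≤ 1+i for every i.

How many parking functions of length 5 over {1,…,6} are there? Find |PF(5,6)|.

#PF = 2·7^4 = 2×2401 = 4802 [KW]
One tuple (5,2,1,1,6) → sorted (1,1,2,5,6): b_i ≤ 1+i ∀i, a PF.

4802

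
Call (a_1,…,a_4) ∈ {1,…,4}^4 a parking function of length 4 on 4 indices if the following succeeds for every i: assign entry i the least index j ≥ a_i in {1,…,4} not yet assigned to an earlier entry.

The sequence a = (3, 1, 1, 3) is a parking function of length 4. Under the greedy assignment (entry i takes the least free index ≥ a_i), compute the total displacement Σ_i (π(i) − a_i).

Σπ = 10 ({1..4} each once); Σa = 3+1+1+3 = 8; disp = 10−8 = 2.

2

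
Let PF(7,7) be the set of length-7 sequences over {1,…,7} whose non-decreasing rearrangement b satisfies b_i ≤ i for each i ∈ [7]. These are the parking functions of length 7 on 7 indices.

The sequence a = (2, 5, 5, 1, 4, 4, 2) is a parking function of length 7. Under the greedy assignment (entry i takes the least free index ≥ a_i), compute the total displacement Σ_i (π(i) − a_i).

5

Σπ = 7·8/2 = 28 (π permutes [7]); Σa = 2+5+5+1+4+4+2 = 23; disp = 28−23 = 5.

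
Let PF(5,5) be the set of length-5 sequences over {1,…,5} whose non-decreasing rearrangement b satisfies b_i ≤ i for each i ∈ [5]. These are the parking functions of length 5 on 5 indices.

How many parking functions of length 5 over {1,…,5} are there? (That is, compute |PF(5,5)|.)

1296

#PF = (5−5+1)·(5+1)^(5−1) = 1×1296 = 1296
E.g. (3,2,1,5,1) → sorted (1,1,2,3,5): b_i ≤ i ∀i, a PF.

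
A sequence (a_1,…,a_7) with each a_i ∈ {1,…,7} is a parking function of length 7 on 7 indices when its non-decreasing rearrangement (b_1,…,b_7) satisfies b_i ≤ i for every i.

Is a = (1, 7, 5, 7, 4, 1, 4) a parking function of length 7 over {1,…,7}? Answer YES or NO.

NO

Order a: b = (1, 1, 4, 4, 5, 7, 7).
  b_1=1 ≤ 1
  b_2=1 ≤ 2
  b_3=4 > 3
  fails at i=3 ⇒ NO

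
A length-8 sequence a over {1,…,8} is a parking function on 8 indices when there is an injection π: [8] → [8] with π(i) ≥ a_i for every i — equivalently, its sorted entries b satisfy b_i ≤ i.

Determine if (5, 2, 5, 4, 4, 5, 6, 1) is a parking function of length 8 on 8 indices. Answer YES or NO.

Sorted: b = (1, 2, 4, 4, 5, 5, 5, 6).
  b_1=1 ≤ 1
  b_2=2 ≤ 2
  b_3=4 > 3
  fails at i=3 ⇒ NO

NO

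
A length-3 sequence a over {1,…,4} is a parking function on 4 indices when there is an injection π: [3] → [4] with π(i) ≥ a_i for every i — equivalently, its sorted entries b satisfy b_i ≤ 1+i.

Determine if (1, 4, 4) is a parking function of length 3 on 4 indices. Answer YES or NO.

Sorted: b = (1, 4, 4).
  b_1=1 ≤ 2
  b_2=4 > 3
  fails at i=2 ⇒ NO

NO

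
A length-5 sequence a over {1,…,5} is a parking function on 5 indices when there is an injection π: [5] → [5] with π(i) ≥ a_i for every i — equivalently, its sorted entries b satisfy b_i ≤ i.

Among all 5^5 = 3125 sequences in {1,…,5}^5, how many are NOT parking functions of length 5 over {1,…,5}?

1829

#PF = (5+1−5)·(5+1)^{5−1} = 1·1296 = 1296
E.g. (5,5,5,5,4) → sorted (4,5,5,5,5): b_1=4>1, not a PF.
Total 3125; non-PF = 3125−1296 = 1829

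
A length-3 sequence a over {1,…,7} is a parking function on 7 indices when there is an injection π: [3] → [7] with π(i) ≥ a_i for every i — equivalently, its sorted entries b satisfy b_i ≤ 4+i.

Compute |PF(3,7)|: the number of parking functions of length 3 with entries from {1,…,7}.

Count = (7+1−3)·(7+1)^{3−1} = 5 · 64 = 320
Example (3,5,5) → sorted (3,5,5): b_i ≤ 4+i ∀i, a PF.

320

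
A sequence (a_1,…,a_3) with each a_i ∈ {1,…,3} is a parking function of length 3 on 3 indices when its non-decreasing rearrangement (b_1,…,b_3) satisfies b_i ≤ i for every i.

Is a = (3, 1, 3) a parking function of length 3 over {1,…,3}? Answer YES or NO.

Rearranged: b = (1, 3, 3).
  b_1=1 ≤ 1
  b_2=3 > 2
  fails at i=2 ⇒ NO

NO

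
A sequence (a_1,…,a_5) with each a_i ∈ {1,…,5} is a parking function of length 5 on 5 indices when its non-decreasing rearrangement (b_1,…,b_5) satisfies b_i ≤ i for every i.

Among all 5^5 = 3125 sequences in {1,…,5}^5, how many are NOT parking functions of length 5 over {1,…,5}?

1829

#PF = (5+1−5)·(5+1)^{5−1} = 1 · 1296 = 1296 (Konheim–Weiss)
E.g. (5,5,4,3,5) → sorted (3,4,5,5,5): b_1=3>1, not a PF.
So 3125 − 1296 = 1829 fail.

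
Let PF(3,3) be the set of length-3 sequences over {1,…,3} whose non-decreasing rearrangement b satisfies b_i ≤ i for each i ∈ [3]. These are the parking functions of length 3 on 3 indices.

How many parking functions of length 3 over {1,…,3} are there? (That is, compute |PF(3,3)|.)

16

#PF = 1·4^2 = 1×16 = 16
Check (1,2,2) → sorted (1,2,2): b_i ≤ i ∀i, a PF.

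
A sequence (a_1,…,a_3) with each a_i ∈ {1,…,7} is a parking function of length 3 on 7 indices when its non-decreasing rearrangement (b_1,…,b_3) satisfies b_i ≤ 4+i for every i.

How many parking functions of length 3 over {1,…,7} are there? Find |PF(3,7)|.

|PF(3,7)| = (8−3)·8^(3−1) = 5·64 = 320 (Pollak)
E.g. (5,4,1) → sorted (1,4,5): b_i ≤ 4+i ∀i, a PF.

320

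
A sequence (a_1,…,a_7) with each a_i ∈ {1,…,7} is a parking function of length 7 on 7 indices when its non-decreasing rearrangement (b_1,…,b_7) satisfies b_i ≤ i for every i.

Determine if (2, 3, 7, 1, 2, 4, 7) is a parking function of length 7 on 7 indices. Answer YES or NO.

NO

Rearranged: b = (1, 2, 2, 3, 4, 7, 7).
  b_1=1 ≤ 1
  b_2=2 ≤ 2
  b_3=2 ≤ 3
  b_4=3 ≤ 4
  b_5=4 ≤ 5
  b_6=7 > 6
  fails at i=6 ⇒ NO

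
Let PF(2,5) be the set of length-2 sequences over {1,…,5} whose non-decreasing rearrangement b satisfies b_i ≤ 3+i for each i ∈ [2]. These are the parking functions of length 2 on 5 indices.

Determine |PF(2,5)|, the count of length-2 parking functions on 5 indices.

24

|PF| = (5+1−2)·(5+1)^{2−1} = 4·6 = 24 (Pollak)
One tuple (2,2) → sorted (2,2): b_i ≤ 3+i ∀i, a PF.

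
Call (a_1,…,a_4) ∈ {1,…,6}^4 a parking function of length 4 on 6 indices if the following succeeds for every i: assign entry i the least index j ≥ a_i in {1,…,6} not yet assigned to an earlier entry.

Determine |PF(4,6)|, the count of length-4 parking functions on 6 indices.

|PF| = 3·7^3 = 3·343 = 1029
Check (5,2,3,5) → sorted (2,3,5,5): b_i ≤ 2+i ∀i, a PF.

1029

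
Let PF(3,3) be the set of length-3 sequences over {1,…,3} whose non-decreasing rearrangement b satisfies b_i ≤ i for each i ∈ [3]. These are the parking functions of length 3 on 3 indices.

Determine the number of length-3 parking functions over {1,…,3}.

16

Count = 1·4^2 = 1·16 = 16 (Pollak)
Example (1,1,2) → sorted (1,1,2): b_i ≤ i ∀i, a PF.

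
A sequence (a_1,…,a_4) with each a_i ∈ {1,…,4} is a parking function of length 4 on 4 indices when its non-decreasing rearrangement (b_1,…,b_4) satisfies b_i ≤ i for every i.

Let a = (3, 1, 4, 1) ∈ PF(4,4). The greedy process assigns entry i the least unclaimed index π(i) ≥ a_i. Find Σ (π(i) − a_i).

Σπ = 4·5/2 = 10 (π permutes [4]); Σa = 3+1+4+1 = 9; disp = 10−9 = 1.

1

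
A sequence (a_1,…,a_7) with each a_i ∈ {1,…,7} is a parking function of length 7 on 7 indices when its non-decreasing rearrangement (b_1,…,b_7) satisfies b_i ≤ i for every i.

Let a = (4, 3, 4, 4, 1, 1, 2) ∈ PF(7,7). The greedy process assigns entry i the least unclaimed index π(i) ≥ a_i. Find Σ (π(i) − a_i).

Σπ = 28 ({1..7} each once); Σa = 4+3+4+4+1+1+2 = 19; disp = 28−19 = 9.

9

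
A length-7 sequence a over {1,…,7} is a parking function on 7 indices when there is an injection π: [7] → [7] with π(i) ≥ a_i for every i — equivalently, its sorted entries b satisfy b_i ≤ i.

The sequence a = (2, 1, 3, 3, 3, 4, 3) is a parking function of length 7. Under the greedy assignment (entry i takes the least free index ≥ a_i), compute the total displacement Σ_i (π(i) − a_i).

9

Σπ = 7·8/2 = 28 (π permutes [7]); Σa = 2+1+3+3+3+4+3 = 19; disp = 28−19 = 9.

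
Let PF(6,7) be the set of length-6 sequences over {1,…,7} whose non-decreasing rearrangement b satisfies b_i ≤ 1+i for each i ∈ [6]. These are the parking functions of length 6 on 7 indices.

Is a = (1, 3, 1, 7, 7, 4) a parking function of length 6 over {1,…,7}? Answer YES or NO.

NO

Rearranged: b = (1, 1, 3, 4, 7, 7).
  b_1=1 ≤ 2
  b_2=1 ≤ 3
  b_3=3 ≤ 4
  b_4=4 ≤ 5
  b_5=7 > 6
  fails at i=5 ⇒ NO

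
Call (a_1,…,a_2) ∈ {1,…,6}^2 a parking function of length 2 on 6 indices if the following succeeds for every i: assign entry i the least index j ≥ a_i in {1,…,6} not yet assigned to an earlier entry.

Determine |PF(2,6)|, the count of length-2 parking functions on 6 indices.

35

|PF(2,6)| = (6−2+1)·(6+1)^(2−1) = 5·7 = 35 (Pollak)
Check (5,1) → sorted (1,5): b_i ≤ 4+i ∀i, a PF.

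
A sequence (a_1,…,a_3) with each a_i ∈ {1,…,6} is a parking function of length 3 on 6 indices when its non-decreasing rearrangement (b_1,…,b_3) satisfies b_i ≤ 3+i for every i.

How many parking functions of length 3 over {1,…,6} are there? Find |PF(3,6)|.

196

|PF| = (6−3+1)·(6+1)^(3−1) = 4 · 49 = 196 (Pollak)
E.g. (4,5,4) → sorted (4,4,5): b_i ≤ 3+i ∀i, a PF.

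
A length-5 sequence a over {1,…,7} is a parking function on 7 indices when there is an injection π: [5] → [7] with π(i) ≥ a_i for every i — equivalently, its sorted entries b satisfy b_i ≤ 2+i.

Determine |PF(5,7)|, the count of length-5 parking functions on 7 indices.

12288

|PF(5,7)| = (7−5+1)·(7+1)^(5−1) = 3·4096 = 12288
One tuple (1,2,3,6,4) → sorted (1,2,3,4,6): b_i ≤ 2+i ∀i, a PF.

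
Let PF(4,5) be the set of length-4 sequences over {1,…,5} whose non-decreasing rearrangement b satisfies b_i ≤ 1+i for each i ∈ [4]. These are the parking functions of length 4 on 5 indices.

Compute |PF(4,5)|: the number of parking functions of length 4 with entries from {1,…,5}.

|PF(4,5)| = (5+1−4)·(5+1)^{4−1} = 2 · 216 = 432 (Konheim–Weiss)
Check (5,4,2,1) → sorted (1,2,4,5): b_i ≤ 1+i ∀i, a PF.

432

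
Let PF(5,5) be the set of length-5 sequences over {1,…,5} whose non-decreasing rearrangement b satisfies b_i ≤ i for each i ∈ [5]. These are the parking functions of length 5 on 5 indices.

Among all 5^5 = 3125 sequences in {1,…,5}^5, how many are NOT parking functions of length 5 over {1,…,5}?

1829

|PF(5,5)| = (6−5)·6^(5−1) = 1·1296 = 1296 (Konheim–Weiss)
Example (5,4,4,2,5) → sorted (2,4,4,5,5): b_1=2>1, not a PF.
Total 3125; non-PF = 3125−1296 = 1829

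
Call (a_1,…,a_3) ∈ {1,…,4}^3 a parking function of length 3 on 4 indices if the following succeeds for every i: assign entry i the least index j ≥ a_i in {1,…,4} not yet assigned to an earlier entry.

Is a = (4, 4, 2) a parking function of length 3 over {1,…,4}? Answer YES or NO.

Rearranged: b = (2, 4, 4).
  b_1=2 ≤ 2
  b_2=4 > 3
  fails at i=2 ⇒ NO

NO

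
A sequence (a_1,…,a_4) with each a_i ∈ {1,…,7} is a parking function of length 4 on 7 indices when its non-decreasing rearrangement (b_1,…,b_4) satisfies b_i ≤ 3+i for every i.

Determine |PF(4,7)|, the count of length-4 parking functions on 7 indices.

|PF(4,7)| = 4·8^3 = 4 · 512 = 2048 (Konheim–Weiss)
One tuple (2,3,6,1) → sorted (1,2,3,6): b_i ≤ 3+i ∀i, a PF.

2048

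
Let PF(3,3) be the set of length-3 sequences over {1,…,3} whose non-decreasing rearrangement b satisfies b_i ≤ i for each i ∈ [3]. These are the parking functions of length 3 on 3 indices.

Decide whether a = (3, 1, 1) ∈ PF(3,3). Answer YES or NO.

YES

Order a: b = (1, 1, 3).
  b_1=1 ≤ 1
  b_2=1 ≤ 2
  b_3=3 ≤ 3
All bounds hold ⇒ YES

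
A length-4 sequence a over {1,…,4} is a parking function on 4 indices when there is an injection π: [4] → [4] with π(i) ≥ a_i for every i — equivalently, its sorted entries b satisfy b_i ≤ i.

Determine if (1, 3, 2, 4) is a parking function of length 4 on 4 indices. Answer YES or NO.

Sorted: b = (1, 2, 3, 4).
  b_1=1 ≤ 1
  b_2=2 ≤ 2
  b_3=3 ≤ 3
  b_4=4 ≤ 4
All bounds hold ⇒ YES

YES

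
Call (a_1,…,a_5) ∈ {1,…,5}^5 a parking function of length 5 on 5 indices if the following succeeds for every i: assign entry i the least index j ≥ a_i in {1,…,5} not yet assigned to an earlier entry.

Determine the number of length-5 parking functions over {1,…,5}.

|PF(5,5)| = (6−5)·6^(5−1) = 1 · 1296 = 1296
One tuple (1,2,1,4,1) → sorted (1,1,1,2,4): b_i ≤ i ∀i, a PF.

1296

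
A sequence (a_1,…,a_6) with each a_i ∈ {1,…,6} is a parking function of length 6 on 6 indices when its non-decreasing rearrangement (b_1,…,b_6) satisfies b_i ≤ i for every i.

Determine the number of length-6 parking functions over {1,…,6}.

#PF = (6+1−6)·(6+1)^{6−1} = 1·16807 = 16807 [KW]
Example (3,2,1,3,2,5) → sorted (1,2,2,3,3,5): b_i ≤ i ∀i, a PF.

16807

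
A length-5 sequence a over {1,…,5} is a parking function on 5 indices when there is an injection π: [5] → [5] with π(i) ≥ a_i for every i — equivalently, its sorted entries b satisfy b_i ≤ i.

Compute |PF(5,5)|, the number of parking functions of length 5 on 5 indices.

1296

Count = (6−5)·6^(5−1) = 1·1296 = 1296 (Konheim–Weiss)
E.g. (2,1,2,3,5) → sorted (1,2,2,3,5): b_i ≤ i ∀i, a PF.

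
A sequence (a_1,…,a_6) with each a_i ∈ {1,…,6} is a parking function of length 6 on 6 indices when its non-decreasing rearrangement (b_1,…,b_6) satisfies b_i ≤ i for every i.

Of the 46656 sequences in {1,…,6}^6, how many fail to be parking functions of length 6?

29849

#PF = (7−6)·7^(6−1) = 1×16807 = 16807
Example (3,1,6,6,6,6) → sorted (1,3,6,6,6,6): b_2=3>2, not a PF.
Total 46656; non-PF = 46656−16807 = 29849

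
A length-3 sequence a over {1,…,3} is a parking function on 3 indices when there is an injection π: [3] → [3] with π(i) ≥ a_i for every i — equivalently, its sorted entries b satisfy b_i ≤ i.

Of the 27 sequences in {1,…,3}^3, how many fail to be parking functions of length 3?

11

Count = (3−3+1)·(3+1)^(3−1) = 1 · 16 = 16 [KW]
Example (3,3,3) → sorted (3,3,3): b_1=3>1, not a PF.
3^3 − 16 = 27 − 16 = 11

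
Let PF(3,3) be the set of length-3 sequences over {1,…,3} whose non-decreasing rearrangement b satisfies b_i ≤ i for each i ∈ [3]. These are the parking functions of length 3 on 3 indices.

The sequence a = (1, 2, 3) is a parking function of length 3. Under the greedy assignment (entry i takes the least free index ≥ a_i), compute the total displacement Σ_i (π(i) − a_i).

0

Σπ = 6 ({1..3} each once); Σa = 1+2+3 = 6; disp = 6−6 = 0.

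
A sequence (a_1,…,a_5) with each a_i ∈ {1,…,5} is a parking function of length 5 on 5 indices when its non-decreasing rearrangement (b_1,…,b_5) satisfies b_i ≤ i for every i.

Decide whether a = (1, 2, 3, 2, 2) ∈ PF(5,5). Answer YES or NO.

Sorted: b = (1, 2, 2, 2, 3).
  b_1=1 ≤ 1
  b_2=2 ≤ 2
  b_3=2 ≤ 3
  b_4=2 ≤ 4
  b_5=3 ≤ 5
All bounds hold ⇒ YES

YES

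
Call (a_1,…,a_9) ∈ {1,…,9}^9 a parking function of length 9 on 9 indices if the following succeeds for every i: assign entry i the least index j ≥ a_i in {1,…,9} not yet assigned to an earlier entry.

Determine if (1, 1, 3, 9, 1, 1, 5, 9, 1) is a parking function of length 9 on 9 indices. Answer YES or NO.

Order a: b = (1, 1, 1, 1, 1, 3, 5, 9, 9).
  b_1=1 ≤ 1
  b_2=1 ≤ 2
  b_3=1 ≤ 3
  b_4=1 ≤ 4
  b_5=1 ≤ 5
  b_6=3 ≤ 6
  b_7=5 ≤ 7
  b_8=9 > 8
  fails at i=8 ⇒ NO

NO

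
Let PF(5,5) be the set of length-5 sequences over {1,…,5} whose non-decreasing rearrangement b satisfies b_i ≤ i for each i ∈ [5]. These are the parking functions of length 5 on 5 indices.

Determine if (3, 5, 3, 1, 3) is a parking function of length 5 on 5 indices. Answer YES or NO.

NO

Rearranged: b = (1, 3, 3, 3, 5).
  b_1=1 ≤ 1
  b_2=3 > 2
  fails at i=2 ⇒ NO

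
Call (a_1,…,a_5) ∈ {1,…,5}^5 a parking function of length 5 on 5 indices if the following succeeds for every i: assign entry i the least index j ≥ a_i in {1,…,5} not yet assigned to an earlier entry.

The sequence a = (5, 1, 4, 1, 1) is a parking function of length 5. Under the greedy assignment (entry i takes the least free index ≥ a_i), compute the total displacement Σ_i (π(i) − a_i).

3

Σπ(i) = 1+…+5 = 15; Σa = 5+1+4+1+1 = 12; disp = 15−12 = 3.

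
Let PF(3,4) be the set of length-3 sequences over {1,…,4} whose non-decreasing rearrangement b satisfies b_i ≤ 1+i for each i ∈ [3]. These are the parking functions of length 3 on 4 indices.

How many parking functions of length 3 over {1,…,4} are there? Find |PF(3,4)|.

50

|PF| = (4+1−3)·(4+1)^{3−1} = 2×25 = 50 [KW]
One tuple (1,4,2) → sorted (1,2,4): b_i ≤ 1+i ∀i, a PF.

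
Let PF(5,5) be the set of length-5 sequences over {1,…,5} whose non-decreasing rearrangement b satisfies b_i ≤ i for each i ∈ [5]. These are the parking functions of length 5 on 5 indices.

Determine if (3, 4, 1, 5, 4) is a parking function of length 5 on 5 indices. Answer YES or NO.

NO

Order a: b = (1, 3, 4, 4, 5).
  b_1=1 ≤ 1
  b_2=3 > 2
  fails at i=2 ⇒ NO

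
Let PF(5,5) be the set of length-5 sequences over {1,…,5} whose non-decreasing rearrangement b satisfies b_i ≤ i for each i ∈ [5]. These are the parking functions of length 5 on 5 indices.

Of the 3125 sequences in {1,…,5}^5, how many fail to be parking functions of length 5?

|PF| = (6−5)·6^(5−1) = 1·1296 = 1296 (Konheim–Weiss)
One tuple (5,4,5,4,4) → sorted (4,4,4,5,5): b_1=4>1, not a PF.
5^5 − 1296 = 3125 − 1296 = 1829

1829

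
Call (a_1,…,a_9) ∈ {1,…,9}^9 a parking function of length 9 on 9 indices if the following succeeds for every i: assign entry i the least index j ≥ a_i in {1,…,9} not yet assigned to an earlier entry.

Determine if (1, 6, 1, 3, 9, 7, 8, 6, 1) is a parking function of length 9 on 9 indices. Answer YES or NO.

Order a: b = (1, 1, 1, 3, 6, 6, 7, 8, 9).
  b_1=1 ≤ 1
  b_2=1 ≤ 2
  b_3=1 ≤ 3
  b_4=3 ≤ 4
  b_5=6 > 5
  fails at i=5 ⇒ NO

NO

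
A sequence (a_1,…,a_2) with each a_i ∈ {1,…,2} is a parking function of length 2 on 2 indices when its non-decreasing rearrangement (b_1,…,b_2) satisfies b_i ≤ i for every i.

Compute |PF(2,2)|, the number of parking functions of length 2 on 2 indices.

3

|PF(2,2)| = (3−2)·3^(2−1) = 1 · 3 = 3
One tuple (1,2) → sorted (1,2): b_i ≤ i ∀i, a PF.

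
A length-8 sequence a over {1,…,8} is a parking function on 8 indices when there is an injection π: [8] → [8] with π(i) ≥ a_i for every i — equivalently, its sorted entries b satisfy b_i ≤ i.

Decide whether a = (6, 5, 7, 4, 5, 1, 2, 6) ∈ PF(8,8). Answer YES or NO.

NO

Sorted: b = (1, 2, 4, 5, 5, 6, 6, 7).
  b_1=1 ≤ 1
  b_2=2 ≤ 2
  b_3=4 > 3
  fails at i=3 ⇒ NO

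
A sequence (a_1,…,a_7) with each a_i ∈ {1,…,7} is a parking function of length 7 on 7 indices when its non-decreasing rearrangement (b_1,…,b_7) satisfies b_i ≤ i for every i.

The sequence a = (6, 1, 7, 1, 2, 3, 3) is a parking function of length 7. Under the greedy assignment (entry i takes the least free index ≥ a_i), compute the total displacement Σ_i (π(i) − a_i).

5

Σπ = 28 ({1..7} each once); Σa = 6+1+7+1+2+3+3 = 23; disp = 28−23 = 5.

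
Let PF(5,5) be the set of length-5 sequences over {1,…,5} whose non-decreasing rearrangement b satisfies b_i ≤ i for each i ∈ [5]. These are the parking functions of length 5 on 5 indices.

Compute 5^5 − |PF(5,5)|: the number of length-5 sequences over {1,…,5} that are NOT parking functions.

1829

|PF(5,5)| = (5+1−5)·(5+1)^{5−1} = 1×1296 = 1296 (Konheim–Weiss)
One tuple (3,4,4,4,4) → sorted (3,4,4,4,4): b_1=3>1, not a PF.
Total 3125; non-PF = 3125−1296 = 1829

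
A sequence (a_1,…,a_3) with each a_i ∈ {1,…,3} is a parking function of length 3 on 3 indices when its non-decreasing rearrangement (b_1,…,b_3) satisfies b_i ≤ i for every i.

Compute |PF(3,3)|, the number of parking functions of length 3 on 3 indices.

|PF| = 1·4^2 = 1 · 16 = 16 [KW]
One tuple (1,3,2) → sorted (1,2,3): b_i ≤ i ∀i, a PF.

16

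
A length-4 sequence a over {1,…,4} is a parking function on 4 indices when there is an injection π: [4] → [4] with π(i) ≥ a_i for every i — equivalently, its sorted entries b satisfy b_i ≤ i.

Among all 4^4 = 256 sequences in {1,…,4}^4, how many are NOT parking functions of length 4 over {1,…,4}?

131

|PF| = (5−4)·5^(4−1) = 1 · 125 = 125 (Pollak)
E.g. (2,4,3,2) → sorted (2,2,3,4): b_1=2>1, not a PF.
4^4 − 125 = 256 − 125 = 131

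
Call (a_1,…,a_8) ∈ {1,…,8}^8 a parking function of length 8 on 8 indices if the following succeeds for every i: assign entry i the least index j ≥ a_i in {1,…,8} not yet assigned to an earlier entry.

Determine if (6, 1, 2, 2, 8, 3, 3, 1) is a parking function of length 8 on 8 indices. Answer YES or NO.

YES

Sorted: b = (1, 1, 2, 2, 3, 3, 6, 8).
  b_1=1 ≤ 1
  b_2=1 ≤ 2
  b_3=2 ≤ 3
  b_4=2 ≤ 4
  b_5=3 ≤ 5
  b_6=3 ≤ 6
  b_7=6 ≤ 7
  b_8=8 ≤ 8
All bounds hold ⇒ YES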